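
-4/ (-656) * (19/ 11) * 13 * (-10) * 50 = -30875/ 451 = -68.46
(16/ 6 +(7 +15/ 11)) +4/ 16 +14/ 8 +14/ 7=496/ 33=15.03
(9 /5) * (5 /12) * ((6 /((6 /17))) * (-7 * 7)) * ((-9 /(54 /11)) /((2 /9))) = 82467 /16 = 5154.19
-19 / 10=-1.90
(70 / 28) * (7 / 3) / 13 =35 / 78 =0.45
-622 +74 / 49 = -30404 / 49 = -620.49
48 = 48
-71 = -71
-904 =-904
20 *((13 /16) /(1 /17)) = 1105 /4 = 276.25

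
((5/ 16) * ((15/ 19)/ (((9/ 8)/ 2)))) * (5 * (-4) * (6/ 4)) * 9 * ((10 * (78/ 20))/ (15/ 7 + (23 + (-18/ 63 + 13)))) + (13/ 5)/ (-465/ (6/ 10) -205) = -601978091/ 4934300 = -122.00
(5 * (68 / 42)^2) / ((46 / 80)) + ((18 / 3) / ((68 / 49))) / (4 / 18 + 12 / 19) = 27.86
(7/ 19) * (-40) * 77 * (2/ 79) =-43120/ 1501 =-28.73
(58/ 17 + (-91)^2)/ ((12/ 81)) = 3802545/ 68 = 55919.78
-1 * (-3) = 3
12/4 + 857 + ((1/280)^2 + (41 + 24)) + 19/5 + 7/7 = 72896321/78400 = 929.80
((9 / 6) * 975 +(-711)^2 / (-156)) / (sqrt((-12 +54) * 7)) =-30819 * sqrt(6) / 728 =-103.70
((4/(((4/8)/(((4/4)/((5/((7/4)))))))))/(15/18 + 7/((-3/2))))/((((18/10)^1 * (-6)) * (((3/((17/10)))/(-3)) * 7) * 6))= -17/6210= -0.00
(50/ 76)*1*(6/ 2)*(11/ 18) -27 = -5881/ 228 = -25.79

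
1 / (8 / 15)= 1.88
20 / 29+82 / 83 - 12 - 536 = -1314998 / 2407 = -546.32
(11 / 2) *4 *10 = 220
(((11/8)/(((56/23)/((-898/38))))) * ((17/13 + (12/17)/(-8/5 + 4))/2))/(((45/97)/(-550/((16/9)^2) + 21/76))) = 91569436741981/22874808320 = 4003.07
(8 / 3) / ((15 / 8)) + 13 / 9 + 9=178 / 15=11.87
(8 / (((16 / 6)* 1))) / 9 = 1 / 3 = 0.33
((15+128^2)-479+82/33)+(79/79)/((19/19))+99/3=526564/33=15956.48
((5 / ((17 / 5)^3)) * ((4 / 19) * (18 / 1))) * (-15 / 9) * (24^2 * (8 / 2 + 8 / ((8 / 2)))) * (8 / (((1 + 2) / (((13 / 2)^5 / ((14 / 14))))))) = -8019928800000 / 93347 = -85915228.13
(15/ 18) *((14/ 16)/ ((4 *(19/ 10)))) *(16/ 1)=175/ 114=1.54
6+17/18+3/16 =1027/144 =7.13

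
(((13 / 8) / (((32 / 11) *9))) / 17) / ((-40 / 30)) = -143 / 52224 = -0.00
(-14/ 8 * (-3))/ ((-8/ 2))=-21/ 16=-1.31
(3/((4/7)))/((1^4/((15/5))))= 15.75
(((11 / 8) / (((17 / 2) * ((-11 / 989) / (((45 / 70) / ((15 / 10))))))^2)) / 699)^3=25266292163562570147 / 382487788232067710925656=0.00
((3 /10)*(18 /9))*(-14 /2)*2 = -42 /5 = -8.40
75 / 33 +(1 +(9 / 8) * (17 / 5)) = 3123 / 440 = 7.10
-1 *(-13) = 13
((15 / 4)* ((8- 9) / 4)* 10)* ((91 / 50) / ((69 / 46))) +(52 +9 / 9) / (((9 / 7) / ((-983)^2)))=2867944933 / 72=39832568.51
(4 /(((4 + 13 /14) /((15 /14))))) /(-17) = -20 /391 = -0.05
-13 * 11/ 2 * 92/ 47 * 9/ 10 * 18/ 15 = -177606/ 1175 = -151.15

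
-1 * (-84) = 84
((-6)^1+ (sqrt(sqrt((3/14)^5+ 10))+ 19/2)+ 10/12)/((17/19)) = 19*14^(3/4)*5378483^(1/4)/3332+ 247/51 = 6.83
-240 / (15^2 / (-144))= 768 / 5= 153.60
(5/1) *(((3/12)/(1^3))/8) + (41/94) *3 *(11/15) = 1.12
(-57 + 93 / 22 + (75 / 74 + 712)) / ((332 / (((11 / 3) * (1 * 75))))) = 3358975 / 6142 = 546.89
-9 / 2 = -4.50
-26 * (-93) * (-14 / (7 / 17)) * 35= -2877420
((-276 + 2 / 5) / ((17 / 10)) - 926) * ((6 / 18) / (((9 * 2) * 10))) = -3083 / 1530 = -2.02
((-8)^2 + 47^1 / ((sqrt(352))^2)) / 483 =1075 / 8096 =0.13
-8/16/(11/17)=-17/22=-0.77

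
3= 3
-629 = -629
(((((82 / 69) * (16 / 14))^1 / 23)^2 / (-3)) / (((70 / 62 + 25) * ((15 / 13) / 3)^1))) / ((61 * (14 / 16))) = -693701632 / 320128316561025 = -0.00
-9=-9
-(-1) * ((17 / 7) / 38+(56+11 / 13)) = 196795 / 3458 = 56.91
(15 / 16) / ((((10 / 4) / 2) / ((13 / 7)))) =1.39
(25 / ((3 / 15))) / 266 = 125 / 266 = 0.47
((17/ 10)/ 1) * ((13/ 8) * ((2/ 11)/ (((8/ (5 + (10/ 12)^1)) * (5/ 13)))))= 20111/ 21120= 0.95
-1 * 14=-14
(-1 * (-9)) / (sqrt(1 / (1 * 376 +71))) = 9 * sqrt(447) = 190.28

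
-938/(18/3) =-156.33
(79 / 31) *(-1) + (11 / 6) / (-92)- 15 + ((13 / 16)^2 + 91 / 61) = -514946713 / 33402624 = -15.42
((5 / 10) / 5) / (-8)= -1 / 80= -0.01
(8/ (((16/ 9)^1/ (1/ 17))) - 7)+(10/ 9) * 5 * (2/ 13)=-23393/ 3978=-5.88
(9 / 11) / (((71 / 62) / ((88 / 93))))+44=3172 / 71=44.68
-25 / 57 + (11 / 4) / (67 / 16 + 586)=-647 / 1491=-0.43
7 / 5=1.40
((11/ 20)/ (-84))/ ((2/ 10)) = -11/ 336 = -0.03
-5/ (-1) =5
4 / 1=4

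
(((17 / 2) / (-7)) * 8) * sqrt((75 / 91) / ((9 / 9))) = -340 * sqrt(273) / 637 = -8.82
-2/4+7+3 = 19/2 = 9.50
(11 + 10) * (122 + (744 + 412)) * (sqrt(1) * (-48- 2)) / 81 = -49700 / 3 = -16566.67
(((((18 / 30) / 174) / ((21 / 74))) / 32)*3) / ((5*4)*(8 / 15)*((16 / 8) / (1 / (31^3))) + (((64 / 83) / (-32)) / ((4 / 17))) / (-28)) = 9213 / 5139953273740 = 0.00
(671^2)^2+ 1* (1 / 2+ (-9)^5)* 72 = 202712706589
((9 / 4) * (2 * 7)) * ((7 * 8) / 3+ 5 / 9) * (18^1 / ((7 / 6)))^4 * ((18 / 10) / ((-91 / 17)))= -1800539114112 / 156065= -11537110.27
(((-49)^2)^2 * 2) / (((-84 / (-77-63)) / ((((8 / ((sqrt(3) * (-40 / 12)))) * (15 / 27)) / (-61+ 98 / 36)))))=461184080 * sqrt(3) / 3147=253827.22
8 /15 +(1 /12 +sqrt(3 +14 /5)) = 3.02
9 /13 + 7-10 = -30 /13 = -2.31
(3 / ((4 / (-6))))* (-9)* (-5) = -405 / 2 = -202.50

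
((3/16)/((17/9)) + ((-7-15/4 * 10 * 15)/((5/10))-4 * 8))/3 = -318485/816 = -390.30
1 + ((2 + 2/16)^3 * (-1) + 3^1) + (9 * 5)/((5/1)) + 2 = 2767/512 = 5.40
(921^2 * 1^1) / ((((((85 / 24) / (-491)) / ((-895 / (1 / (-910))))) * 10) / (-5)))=814097501479080 / 17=47888088322298.82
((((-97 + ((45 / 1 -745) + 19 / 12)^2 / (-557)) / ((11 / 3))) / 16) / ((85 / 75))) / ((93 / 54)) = -3510960165 / 413302912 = -8.49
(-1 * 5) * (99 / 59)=-495 / 59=-8.39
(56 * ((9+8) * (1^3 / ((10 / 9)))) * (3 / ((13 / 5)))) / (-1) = -12852 / 13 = -988.62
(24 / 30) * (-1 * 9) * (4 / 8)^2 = -9 / 5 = -1.80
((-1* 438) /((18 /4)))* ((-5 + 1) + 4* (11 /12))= 292 /9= 32.44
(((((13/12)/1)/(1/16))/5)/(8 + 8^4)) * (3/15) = 13/76950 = 0.00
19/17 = 1.12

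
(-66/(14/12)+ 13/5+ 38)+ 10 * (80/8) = 2941/35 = 84.03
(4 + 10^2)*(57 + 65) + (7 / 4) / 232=12688.01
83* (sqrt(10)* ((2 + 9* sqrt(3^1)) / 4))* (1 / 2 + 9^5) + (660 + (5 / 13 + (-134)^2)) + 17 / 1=242234 / 13 + 9802217* sqrt(10) / 4 + 88219953* sqrt(30) / 8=68168039.19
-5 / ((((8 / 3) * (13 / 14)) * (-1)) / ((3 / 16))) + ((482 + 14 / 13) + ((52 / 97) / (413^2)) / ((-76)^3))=45647027089888269 / 94418254350784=483.46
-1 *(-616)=616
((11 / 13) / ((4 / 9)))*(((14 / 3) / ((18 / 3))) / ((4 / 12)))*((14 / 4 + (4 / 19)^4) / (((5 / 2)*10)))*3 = 632541987 / 338834600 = 1.87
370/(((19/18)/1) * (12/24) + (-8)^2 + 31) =13320/3439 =3.87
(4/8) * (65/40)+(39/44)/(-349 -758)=52715/64944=0.81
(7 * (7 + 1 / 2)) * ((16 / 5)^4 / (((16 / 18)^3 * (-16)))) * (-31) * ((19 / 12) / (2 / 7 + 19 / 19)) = 18701.93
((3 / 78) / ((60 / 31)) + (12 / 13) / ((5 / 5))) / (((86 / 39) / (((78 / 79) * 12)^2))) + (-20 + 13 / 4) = 232282699 / 5367260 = 43.28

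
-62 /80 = -31 /40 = -0.78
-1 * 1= -1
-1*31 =-31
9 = 9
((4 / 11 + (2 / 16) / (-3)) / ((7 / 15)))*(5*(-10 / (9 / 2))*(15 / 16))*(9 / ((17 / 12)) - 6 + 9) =-165625 / 2464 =-67.22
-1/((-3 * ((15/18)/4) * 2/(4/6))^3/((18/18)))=512/3375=0.15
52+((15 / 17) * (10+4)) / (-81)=51.85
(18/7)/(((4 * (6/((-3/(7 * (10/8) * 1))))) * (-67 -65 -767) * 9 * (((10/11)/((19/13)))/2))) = 209/14316575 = 0.00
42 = 42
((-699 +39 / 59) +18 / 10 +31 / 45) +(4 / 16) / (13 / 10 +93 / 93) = -84970897 / 122130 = -695.74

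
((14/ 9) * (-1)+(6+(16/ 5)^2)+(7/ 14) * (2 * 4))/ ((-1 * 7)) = -4204/ 1575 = -2.67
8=8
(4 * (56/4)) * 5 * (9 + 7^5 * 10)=47062120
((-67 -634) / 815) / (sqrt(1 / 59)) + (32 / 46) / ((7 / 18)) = -4.82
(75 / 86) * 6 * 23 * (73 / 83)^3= 2013162975 / 24586841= 81.88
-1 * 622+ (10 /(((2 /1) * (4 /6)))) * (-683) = -5744.50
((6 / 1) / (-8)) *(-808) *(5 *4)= 12120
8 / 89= 0.09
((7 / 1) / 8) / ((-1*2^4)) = -7 / 128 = -0.05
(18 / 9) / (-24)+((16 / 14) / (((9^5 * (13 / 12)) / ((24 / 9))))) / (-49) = -87767521 / 1053197964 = -0.08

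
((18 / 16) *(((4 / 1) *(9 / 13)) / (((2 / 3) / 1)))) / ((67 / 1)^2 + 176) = 81 / 80860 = 0.00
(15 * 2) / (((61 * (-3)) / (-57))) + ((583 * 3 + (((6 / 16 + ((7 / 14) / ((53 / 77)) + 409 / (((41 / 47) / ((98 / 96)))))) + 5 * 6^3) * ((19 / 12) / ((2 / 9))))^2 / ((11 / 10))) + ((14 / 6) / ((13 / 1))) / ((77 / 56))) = 113651520830938447434391 / 1012270366728192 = 112273879.16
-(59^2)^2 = -12117361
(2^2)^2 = 16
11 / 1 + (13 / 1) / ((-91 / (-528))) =605 / 7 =86.43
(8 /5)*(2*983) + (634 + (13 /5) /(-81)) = 306145 /81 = 3779.57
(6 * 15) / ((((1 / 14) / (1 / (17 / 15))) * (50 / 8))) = 3024 / 17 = 177.88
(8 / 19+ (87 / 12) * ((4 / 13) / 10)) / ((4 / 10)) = 1591 / 988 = 1.61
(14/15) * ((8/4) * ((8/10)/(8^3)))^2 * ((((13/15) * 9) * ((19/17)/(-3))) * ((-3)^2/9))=-1729/65280000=-0.00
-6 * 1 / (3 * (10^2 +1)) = -2 / 101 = -0.02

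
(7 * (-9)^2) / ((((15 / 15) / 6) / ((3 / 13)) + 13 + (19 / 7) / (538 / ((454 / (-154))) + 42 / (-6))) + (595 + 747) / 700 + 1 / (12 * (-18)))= 184384657800 / 5079654739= 36.30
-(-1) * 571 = 571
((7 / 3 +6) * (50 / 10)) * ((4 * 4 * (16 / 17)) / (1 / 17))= 32000 / 3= 10666.67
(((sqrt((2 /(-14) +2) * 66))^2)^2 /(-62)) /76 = -184041 /57722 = -3.19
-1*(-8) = 8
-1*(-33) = 33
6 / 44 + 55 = 1213 / 22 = 55.14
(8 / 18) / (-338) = -0.00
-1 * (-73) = 73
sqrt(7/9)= sqrt(7)/3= 0.88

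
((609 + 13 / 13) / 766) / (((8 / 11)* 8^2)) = 3355 / 196096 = 0.02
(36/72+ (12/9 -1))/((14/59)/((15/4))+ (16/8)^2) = 1475/7192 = 0.21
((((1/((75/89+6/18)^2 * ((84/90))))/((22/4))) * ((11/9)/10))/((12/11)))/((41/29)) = 2526799/226376416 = 0.01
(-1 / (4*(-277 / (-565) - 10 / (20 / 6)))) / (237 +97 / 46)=12995 / 31193164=0.00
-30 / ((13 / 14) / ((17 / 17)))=-420 / 13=-32.31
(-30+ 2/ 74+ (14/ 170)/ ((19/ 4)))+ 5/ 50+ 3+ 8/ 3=-8672471/ 358530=-24.19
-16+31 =15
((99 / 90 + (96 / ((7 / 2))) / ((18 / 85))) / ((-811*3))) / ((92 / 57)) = -0.03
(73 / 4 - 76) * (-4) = 231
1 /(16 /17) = 17 /16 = 1.06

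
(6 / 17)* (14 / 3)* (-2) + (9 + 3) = 148 / 17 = 8.71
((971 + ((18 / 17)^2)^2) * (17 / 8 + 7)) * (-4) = -5927882291 / 167042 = -35487.38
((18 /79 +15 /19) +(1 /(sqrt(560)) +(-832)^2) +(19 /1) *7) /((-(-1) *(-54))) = -519614692 /40527 - sqrt(35) /7560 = -12821.45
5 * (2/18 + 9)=410/9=45.56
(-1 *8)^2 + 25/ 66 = 4249/ 66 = 64.38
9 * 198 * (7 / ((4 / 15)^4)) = 315748125 / 128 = 2466782.23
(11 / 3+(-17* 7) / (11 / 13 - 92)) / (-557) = -1964 / 220015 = -0.01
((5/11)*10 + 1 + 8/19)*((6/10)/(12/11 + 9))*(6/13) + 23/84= 1679473/3838380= 0.44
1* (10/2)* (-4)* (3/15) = -4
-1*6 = -6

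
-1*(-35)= 35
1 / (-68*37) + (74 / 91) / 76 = 44817 / 4350164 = 0.01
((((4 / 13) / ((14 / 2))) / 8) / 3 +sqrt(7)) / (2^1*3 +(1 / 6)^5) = 1296 / 4245787 +7776*sqrt(7) / 46657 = 0.44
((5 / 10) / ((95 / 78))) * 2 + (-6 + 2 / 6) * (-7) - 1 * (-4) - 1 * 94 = -14111 / 285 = -49.51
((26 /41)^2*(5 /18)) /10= 0.01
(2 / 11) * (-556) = -101.09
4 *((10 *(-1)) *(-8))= 320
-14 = -14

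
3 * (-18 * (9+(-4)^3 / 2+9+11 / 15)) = 3582 / 5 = 716.40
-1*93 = -93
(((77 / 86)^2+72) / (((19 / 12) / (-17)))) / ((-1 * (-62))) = -1445289 / 114638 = -12.61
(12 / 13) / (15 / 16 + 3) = 64 / 273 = 0.23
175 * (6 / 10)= 105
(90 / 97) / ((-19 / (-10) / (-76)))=-3600 / 97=-37.11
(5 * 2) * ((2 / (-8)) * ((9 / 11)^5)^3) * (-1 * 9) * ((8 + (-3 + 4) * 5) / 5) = 24089262455073933 / 8354496338831302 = 2.88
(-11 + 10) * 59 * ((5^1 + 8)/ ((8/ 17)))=-13039/ 8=-1629.88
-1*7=-7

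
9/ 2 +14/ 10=59/ 10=5.90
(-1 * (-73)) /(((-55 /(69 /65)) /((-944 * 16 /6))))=12679808 /3575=3546.80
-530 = -530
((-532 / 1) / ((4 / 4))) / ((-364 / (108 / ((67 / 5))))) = 10260 / 871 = 11.78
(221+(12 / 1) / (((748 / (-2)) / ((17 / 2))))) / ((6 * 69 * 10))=607 / 11385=0.05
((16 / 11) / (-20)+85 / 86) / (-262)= -4331 / 1239260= -0.00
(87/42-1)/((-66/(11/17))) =-0.01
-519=-519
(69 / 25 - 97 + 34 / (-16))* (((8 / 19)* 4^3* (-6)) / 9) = 2466944 / 1425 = 1731.19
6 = 6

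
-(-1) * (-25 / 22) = -25 / 22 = -1.14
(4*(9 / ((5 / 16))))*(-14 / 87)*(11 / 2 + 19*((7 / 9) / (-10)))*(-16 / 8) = 324352 / 2175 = 149.13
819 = 819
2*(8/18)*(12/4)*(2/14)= 8/21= 0.38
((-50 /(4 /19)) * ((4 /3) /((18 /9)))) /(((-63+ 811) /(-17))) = 475 /132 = 3.60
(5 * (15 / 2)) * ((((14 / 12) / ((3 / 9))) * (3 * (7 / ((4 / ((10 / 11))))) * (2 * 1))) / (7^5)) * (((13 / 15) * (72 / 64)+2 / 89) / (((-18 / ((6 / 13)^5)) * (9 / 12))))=-14381550 / 124679075521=-0.00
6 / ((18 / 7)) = 7 / 3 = 2.33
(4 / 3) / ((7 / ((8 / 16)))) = 2 / 21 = 0.10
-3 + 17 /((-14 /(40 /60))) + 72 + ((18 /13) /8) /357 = 1265897 /18564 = 68.19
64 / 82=32 / 41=0.78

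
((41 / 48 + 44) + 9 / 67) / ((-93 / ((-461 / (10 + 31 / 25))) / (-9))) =-1667471575 / 9338192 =-178.56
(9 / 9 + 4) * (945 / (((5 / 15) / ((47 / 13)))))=666225 / 13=51248.08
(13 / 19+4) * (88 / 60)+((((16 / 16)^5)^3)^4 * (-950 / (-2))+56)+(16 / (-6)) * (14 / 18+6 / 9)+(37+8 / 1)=1485182 / 2565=579.02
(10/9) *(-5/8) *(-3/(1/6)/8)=25/16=1.56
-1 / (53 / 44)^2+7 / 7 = 873 / 2809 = 0.31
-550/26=-21.15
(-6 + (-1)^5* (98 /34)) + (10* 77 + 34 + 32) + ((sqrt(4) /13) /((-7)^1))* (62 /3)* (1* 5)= 3828113 /4641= 824.85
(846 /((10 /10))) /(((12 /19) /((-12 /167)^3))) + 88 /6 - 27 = -179270099 /13972389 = -12.83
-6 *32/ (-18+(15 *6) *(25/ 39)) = -208/ 43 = -4.84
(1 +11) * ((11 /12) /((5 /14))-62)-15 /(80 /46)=-28873 /40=-721.82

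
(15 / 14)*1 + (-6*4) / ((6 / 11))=-601 / 14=-42.93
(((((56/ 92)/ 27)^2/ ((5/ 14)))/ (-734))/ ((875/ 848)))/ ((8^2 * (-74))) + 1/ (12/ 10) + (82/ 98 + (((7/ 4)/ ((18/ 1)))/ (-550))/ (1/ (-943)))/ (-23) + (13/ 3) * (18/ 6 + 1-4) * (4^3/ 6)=22289752226243939/ 28225377159210000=0.79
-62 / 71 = -0.87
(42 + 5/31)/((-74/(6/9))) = -1307/3441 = -0.38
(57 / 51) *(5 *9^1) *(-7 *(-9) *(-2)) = -107730 / 17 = -6337.06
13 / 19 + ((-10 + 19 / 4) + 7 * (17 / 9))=5921 / 684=8.66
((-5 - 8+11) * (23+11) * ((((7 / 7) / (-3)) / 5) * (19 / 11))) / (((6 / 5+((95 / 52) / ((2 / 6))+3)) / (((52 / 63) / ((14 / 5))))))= 8733920 / 36629901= 0.24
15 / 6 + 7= 19 / 2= 9.50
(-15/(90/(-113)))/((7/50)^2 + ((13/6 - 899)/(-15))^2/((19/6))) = 24153750/1447783187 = 0.02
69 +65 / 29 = 2066 / 29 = 71.24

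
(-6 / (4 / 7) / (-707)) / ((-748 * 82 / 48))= -9 / 774367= -0.00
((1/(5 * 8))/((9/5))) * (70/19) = 35/684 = 0.05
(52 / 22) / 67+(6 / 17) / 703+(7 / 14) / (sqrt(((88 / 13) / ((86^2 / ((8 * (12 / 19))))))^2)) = 365810872883 / 3382228608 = 108.16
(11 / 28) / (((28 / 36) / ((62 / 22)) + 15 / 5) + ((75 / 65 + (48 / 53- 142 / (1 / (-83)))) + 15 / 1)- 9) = 0.00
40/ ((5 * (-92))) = -2/ 23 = -0.09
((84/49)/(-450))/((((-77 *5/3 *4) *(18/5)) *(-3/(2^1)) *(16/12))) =-1/970200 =-0.00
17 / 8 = 2.12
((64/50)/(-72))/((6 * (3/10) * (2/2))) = -4/405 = -0.01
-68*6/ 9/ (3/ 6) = -272/ 3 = -90.67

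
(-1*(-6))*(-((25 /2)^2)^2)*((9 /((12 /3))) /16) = -20599.37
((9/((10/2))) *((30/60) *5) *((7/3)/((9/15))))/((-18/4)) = -3.89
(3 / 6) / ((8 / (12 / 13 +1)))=25 / 208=0.12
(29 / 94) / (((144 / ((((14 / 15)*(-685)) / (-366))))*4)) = 27811 / 29725056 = 0.00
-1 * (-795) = 795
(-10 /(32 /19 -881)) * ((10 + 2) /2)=0.07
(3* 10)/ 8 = 15/ 4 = 3.75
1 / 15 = 0.07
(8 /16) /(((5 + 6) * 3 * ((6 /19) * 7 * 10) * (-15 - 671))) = -19 /19015920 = -0.00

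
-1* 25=-25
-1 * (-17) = 17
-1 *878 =-878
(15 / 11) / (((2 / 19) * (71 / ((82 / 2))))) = 11685 / 1562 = 7.48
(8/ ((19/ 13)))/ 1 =104/ 19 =5.47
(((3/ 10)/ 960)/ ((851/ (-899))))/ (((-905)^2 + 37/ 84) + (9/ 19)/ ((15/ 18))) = -0.00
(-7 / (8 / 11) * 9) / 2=-693 / 16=-43.31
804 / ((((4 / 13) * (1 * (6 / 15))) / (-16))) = -104520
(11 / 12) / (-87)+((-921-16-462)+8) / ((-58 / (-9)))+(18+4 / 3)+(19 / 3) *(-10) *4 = -469649 / 1044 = -449.86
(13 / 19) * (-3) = -39 / 19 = -2.05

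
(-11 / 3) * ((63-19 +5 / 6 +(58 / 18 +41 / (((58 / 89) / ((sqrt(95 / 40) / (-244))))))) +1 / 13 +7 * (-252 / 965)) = -115016209 / 677430 +40139 * sqrt(38) / 169824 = -168.33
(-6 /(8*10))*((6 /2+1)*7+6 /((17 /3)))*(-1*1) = 741 /340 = 2.18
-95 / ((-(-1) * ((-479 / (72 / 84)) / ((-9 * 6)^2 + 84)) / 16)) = 27360000 / 3353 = 8159.86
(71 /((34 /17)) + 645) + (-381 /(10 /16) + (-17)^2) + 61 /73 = 263337 /730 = 360.74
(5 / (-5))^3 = -1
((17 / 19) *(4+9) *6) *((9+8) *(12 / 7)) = 270504 / 133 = 2033.86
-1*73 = -73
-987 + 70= -917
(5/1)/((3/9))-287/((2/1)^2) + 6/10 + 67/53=-58179/1060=-54.89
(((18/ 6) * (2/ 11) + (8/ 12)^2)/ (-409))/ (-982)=49/ 19881081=0.00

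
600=600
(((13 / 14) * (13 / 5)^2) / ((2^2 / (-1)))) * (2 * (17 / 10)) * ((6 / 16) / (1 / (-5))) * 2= 112047 / 5600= 20.01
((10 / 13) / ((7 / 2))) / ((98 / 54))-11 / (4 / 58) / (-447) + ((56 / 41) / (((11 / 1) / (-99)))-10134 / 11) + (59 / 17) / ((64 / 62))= -929.73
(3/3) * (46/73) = 46/73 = 0.63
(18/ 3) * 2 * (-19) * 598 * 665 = -90668760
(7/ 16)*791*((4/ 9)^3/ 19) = 22148/ 13851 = 1.60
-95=-95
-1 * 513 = -513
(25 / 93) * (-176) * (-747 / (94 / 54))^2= -596623222800 / 68479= -8712499.06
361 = 361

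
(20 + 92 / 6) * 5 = 530 / 3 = 176.67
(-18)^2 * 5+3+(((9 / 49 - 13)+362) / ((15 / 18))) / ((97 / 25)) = 1730.99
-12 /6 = -2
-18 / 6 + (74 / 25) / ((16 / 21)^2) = 6717 / 3200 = 2.10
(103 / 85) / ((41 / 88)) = 9064 / 3485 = 2.60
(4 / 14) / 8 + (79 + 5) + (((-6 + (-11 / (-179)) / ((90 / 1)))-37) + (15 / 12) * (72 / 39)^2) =45.30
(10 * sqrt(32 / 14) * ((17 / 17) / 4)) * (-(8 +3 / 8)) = -335 * sqrt(7) / 28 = -31.65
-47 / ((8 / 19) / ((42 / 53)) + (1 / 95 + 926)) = -93765 / 1848451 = -0.05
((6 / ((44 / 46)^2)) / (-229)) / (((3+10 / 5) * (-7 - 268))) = 1587 / 76199750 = 0.00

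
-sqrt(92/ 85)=-2 * sqrt(1955)/ 85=-1.04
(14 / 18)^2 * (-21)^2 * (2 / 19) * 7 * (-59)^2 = 117010334 / 171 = 684270.96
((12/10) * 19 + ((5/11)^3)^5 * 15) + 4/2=517981061825900099/20886240847078255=24.80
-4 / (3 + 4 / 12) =-6 / 5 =-1.20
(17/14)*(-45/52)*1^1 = -765/728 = -1.05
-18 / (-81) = 2 / 9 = 0.22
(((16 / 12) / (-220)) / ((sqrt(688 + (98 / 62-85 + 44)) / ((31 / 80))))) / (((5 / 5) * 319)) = -31 * sqrt(69254) / 28220781600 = -0.00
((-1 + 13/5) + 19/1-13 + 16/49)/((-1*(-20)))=971/2450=0.40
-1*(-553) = 553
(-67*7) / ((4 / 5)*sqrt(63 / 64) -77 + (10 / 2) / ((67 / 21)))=9022890*sqrt(7) / 364858399 + 2268740600 / 364858399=6.28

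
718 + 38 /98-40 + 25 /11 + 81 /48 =5884569 /8624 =682.35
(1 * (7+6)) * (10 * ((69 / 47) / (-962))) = -345 / 1739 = -0.20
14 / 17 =0.82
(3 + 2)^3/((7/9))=1125/7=160.71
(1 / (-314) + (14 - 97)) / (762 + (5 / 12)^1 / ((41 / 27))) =-2137166 / 19627041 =-0.11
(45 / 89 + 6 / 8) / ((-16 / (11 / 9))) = -1639 / 17088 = -0.10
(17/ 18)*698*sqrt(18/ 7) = 5933*sqrt(14)/ 21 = 1057.11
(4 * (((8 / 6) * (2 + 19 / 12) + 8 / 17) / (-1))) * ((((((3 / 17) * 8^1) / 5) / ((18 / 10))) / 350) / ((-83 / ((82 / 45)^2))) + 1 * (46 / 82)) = -110815583159468 / 9409935189375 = -11.78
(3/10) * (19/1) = 57/10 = 5.70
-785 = -785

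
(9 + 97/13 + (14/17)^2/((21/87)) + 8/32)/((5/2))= 58673/7514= 7.81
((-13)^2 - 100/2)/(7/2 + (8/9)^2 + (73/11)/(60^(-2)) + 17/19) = 4029102/809073949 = 0.00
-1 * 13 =-13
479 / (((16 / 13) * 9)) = 6227 / 144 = 43.24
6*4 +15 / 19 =471 / 19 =24.79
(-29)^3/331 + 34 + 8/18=-116891/2979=-39.24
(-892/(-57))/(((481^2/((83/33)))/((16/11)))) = 1184576/4787090451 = 0.00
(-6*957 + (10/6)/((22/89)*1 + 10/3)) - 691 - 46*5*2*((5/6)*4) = -22846109/2868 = -7965.87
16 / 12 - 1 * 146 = -434 / 3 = -144.67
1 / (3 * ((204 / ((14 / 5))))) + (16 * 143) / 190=350197 / 29070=12.05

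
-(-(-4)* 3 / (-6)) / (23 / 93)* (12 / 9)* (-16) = -3968 / 23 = -172.52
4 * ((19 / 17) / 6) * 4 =152 / 51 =2.98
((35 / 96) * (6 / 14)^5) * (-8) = -405 / 9604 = -0.04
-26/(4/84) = -546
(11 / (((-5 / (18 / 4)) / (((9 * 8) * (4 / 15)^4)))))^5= -181327305896911437824 / 298023223876953125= -608.43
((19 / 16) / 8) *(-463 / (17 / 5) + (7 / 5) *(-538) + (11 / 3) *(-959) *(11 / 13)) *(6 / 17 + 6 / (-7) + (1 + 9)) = -5447.47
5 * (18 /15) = 6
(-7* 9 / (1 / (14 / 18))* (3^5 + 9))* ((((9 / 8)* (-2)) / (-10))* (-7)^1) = 194481 / 10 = 19448.10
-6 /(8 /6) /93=-3 /62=-0.05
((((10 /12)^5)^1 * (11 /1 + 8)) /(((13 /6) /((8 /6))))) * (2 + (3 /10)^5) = 3804617 /404352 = 9.41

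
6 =6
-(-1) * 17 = 17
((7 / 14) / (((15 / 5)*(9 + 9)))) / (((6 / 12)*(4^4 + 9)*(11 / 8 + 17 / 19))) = 76 / 2468475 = 0.00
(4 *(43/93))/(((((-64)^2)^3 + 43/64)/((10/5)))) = 22016/409018325536671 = 0.00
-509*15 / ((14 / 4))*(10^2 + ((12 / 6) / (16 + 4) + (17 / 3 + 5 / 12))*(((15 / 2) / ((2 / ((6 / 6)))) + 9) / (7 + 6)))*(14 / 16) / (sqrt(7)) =-168438789*sqrt(7) / 5824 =-76519.08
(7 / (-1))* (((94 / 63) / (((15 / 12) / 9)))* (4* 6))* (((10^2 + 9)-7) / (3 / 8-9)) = 21343.72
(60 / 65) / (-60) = -1 / 65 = -0.02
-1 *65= -65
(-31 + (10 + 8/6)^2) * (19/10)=16663/90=185.14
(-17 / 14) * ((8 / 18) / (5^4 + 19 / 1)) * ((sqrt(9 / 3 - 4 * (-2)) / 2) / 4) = -17 * sqrt(11) / 162288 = -0.00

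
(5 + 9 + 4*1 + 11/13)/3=245/39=6.28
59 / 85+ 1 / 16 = 1029 / 1360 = 0.76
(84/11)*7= 588/11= 53.45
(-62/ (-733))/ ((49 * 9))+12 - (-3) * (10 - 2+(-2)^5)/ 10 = 7758382/ 1616265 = 4.80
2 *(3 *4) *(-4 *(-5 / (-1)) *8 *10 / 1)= -38400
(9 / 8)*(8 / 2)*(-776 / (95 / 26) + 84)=-54882 / 95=-577.71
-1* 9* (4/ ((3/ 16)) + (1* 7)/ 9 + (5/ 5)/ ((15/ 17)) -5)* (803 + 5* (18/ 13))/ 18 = -8644309/ 1170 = -7388.30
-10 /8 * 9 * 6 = -135 /2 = -67.50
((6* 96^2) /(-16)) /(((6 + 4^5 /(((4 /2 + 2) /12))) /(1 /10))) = -32 /285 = -0.11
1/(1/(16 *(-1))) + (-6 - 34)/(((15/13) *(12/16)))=-560/9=-62.22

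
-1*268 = -268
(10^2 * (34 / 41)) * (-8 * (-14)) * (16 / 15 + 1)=2360960 / 123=19194.80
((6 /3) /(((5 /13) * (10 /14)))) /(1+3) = 91 /50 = 1.82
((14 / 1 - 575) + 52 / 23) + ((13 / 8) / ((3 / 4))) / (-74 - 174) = -19122587 / 34224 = -558.75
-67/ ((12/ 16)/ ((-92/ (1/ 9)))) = 73968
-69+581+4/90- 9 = 503.04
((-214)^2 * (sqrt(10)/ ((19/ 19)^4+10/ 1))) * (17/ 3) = 778532 * sqrt(10)/ 33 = 74604.07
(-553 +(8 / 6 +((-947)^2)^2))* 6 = 4825598291576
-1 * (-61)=61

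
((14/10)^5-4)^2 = 18550249/9765625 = 1.90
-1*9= -9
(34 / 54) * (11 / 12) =187 / 324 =0.58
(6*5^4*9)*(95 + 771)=29227500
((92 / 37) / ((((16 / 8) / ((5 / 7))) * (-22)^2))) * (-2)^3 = -460 / 31339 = -0.01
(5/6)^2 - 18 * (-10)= 6505/36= 180.69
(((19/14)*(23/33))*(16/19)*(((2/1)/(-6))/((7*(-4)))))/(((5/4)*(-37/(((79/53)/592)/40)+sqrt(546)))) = -67500067328/5230218851439015357 - 574172*sqrt(546)/26151094257195076785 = -0.00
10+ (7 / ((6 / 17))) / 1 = 179 / 6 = 29.83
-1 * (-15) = 15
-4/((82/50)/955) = -95500/41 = -2329.27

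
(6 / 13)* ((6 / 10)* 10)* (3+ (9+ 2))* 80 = 40320 / 13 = 3101.54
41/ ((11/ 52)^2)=110864/ 121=916.23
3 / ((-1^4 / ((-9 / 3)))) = 9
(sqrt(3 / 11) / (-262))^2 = 0.00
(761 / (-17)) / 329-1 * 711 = -3977384 / 5593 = -711.14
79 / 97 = 0.81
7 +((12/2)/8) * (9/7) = 223/28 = 7.96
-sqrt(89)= -9.43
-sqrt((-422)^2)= -422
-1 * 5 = -5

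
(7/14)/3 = 1/6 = 0.17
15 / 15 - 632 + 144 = -487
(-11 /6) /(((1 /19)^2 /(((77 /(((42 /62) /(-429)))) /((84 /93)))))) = 6002774063 /168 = 35730797.99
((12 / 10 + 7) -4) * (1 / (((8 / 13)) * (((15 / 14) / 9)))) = 5733 / 100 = 57.33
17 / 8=2.12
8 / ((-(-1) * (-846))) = -4 / 423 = -0.01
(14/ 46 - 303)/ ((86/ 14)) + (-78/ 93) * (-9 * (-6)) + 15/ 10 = -5706643/ 61318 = -93.07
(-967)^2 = 935089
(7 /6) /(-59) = -7 /354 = -0.02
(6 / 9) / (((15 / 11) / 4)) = 88 / 45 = 1.96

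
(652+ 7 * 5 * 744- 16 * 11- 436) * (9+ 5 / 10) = 247760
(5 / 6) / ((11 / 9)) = 15 / 22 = 0.68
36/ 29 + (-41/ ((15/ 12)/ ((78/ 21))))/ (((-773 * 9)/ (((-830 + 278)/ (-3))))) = 31518524/ 7061355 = 4.46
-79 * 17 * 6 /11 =-8058 /11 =-732.55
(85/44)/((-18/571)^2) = 27713485/14256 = 1943.99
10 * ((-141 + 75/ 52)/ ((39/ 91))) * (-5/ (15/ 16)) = 677320/ 39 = 17367.18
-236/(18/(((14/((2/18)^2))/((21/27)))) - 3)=9558/121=78.99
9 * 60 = 540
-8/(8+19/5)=-40/59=-0.68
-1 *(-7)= 7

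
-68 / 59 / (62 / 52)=-1768 / 1829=-0.97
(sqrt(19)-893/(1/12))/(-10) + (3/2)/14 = 150039/140-sqrt(19)/10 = 1071.27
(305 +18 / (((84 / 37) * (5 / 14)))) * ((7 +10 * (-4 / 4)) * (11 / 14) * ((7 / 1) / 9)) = -8998 / 15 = -599.87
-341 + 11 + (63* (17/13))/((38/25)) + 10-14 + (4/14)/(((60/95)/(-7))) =-209678/741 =-282.97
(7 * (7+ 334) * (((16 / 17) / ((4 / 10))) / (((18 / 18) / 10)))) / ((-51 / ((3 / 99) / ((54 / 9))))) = -43400 / 7803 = -5.56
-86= -86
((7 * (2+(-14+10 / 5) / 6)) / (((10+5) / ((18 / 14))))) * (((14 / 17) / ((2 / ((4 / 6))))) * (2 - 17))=0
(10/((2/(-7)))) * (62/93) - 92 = -346/3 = -115.33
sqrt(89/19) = sqrt(1691)/19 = 2.16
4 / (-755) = -4 / 755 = -0.01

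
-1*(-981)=981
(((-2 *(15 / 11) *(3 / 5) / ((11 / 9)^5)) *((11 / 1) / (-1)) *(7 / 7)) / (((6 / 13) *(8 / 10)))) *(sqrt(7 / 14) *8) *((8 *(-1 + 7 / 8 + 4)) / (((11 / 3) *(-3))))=-356951205 *sqrt(2) / 1771561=-284.95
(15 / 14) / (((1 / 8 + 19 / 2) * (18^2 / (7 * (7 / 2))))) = 5 / 594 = 0.01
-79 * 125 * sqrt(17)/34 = -9875 * sqrt(17)/34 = -1197.52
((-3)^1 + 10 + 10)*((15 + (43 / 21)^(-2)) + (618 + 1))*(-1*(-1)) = 19936019 / 1849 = 10782.05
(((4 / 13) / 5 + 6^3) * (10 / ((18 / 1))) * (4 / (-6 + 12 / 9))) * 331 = -9297128 / 273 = -34055.41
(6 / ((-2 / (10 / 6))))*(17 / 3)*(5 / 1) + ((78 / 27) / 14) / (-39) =-26776 / 189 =-141.67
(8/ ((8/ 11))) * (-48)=-528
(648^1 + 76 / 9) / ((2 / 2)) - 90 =5098 / 9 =566.44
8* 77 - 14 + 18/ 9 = 604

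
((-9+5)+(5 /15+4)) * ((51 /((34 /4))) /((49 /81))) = 162 /49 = 3.31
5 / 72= 0.07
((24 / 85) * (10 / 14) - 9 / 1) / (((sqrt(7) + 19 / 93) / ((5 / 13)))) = 9250245 / 93101554 - 45277515 * sqrt(7) / 93101554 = -1.19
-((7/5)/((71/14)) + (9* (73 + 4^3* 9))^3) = -70744058604053/355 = -199279038321.28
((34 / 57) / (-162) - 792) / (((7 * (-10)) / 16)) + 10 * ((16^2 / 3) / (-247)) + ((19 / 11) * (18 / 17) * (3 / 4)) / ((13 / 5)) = 178.10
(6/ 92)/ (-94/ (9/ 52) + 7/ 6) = -27/ 224365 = -0.00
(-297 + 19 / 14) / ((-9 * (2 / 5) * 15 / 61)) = 333.97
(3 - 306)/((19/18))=-5454/19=-287.05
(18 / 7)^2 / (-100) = -81 / 1225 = -0.07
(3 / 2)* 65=195 / 2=97.50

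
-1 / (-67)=1 / 67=0.01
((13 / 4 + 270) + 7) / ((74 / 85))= 95285 / 296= 321.91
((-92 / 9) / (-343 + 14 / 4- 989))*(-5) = -920 / 23913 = -0.04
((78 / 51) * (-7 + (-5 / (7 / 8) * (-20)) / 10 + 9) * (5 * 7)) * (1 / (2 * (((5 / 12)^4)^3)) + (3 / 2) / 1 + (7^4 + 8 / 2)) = 12331384415737582 / 830078125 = 14855691.34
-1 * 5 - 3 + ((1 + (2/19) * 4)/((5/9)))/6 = -1439/190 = -7.57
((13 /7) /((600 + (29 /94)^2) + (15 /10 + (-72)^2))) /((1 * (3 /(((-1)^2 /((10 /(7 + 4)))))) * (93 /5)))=631774 /99840326607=0.00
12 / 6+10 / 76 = 81 / 38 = 2.13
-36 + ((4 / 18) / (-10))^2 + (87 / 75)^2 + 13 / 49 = -85305221 / 2480625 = -34.39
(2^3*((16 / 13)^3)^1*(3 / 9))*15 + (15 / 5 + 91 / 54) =79.26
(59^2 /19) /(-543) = -3481 /10317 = -0.34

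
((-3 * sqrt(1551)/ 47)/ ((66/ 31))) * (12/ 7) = -186 * sqrt(1551)/ 3619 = -2.02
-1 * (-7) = 7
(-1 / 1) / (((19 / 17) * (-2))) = 17 / 38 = 0.45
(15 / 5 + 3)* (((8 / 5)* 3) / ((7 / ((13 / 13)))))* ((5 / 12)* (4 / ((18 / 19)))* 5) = 760 / 21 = 36.19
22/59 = 0.37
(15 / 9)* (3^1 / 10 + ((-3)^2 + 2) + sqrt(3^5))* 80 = 4520 / 3 + 1200* sqrt(3) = 3585.13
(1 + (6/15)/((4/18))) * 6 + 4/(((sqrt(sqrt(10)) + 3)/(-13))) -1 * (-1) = -156 * sqrt(10)/71 -701/355 + 52 * 10^(3/4)/71 + 468 * 10^(1/4)/71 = 6.92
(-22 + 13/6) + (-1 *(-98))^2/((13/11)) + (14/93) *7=19604375/2418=8107.68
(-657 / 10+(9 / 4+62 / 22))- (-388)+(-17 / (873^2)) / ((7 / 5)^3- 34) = 214452467081563 / 655080360660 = 327.37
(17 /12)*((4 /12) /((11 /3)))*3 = 17 /44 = 0.39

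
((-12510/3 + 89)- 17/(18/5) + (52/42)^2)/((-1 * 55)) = 720451/9702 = 74.26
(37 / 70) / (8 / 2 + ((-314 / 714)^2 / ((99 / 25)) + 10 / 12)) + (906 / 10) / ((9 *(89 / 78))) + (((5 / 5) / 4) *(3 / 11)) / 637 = 1055640479854937 / 118201640617060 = 8.93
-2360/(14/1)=-1180/7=-168.57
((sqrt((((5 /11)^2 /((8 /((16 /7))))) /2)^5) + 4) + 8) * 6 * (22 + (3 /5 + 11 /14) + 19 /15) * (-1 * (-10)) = 32356250 * sqrt(7) /386683451 + 124248 /7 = 17749.94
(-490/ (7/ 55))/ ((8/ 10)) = -9625/ 2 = -4812.50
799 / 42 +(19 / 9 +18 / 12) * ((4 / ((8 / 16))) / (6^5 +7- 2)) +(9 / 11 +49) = 742464155 / 10784466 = 68.85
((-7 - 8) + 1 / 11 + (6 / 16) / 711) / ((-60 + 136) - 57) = -0.78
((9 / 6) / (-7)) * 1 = -3 / 14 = -0.21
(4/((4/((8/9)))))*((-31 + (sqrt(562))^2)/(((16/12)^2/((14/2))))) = 3717/2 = 1858.50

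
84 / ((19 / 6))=504 / 19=26.53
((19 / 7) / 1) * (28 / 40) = 19 / 10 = 1.90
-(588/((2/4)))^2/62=-691488/31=-22306.06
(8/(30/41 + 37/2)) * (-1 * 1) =-656/1577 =-0.42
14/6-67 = -194/3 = -64.67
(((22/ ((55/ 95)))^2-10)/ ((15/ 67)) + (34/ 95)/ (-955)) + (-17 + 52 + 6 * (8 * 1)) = 588641911/ 90725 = 6488.20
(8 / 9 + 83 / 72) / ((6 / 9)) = 3.06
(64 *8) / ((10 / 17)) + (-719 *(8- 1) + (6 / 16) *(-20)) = -41701 / 10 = -4170.10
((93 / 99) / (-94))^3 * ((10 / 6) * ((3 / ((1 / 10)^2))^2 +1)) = -13406098955 / 89546091624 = -0.15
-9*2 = -18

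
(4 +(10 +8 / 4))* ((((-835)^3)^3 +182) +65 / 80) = -3157172141640923495218747075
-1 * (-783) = 783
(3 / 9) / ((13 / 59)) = 1.51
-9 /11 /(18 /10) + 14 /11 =9 /11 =0.82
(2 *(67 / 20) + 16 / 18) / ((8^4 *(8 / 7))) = 4781 / 2949120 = 0.00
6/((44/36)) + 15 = 219/11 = 19.91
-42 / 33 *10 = -12.73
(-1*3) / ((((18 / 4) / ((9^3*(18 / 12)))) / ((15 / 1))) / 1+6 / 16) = -87480 / 10943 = -7.99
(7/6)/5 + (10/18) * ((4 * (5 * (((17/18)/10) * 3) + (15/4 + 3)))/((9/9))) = 4963/270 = 18.38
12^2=144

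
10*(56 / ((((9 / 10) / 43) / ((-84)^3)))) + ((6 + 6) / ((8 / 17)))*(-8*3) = -15858125412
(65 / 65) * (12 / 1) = 12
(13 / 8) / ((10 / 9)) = 117 / 80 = 1.46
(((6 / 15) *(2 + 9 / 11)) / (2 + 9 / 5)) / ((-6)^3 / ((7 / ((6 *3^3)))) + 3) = -434 / 7308939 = -0.00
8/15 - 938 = -14062/15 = -937.47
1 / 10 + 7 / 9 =79 / 90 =0.88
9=9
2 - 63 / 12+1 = -9 / 4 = -2.25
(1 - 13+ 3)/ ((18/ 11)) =-11/ 2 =-5.50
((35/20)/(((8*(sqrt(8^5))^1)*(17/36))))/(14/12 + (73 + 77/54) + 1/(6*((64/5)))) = 1701*sqrt(2)/71071696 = 0.00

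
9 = 9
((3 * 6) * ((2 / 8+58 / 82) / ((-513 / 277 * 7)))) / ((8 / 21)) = -3.49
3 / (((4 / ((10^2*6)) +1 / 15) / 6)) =2700 / 11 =245.45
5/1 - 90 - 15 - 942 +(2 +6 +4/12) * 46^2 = 49774/3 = 16591.33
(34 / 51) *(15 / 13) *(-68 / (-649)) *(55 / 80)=85 / 1534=0.06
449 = 449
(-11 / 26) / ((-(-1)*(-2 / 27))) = 297 / 52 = 5.71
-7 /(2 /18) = -63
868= 868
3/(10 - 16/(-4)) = 3/14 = 0.21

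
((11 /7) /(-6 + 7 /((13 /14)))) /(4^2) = 0.06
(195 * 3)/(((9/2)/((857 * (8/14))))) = 63662.86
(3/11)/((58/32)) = 48/319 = 0.15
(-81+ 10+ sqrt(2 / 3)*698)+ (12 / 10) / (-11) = -3911 / 55+ 698*sqrt(6) / 3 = 498.81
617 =617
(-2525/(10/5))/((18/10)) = -12625/18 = -701.39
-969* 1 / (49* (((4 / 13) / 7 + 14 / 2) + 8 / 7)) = -12597 / 5215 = -2.42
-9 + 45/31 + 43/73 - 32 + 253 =484374/2263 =214.04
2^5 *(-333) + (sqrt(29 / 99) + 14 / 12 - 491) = -66875 / 6 + sqrt(319) / 33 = -11145.29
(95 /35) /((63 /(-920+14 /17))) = -296894 /7497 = -39.60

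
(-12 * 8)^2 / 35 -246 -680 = -23194 / 35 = -662.69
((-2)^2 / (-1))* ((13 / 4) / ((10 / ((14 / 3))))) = -91 / 15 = -6.07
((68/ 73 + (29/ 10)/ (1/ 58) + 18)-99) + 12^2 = 84728/ 365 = 232.13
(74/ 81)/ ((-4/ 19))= -703/ 162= -4.34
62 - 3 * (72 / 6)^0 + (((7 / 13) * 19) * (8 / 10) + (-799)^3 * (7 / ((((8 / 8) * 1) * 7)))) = -33155351568 / 65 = -510082331.82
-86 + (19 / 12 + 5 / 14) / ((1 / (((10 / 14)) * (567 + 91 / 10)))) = 119701 / 168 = 712.51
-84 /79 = -1.06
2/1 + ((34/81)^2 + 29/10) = 333049/65610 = 5.08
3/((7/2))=6/7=0.86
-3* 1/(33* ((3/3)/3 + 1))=-3/44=-0.07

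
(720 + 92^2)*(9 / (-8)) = -10332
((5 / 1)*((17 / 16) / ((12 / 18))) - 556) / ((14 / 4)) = -156.58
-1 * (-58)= 58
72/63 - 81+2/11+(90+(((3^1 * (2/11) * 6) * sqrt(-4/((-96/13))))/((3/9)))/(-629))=795/77 - 9 * sqrt(78)/6919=10.31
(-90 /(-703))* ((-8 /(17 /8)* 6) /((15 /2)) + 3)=-18 /11951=-0.00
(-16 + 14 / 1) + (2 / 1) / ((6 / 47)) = 13.67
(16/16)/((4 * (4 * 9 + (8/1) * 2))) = 1/208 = 0.00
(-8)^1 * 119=-952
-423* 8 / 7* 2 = -6768 / 7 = -966.86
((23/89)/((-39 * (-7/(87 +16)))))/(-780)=-2369/18951660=-0.00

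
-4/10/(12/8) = -4/15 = -0.27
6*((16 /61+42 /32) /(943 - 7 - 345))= 1537 /96136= 0.02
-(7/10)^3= -343/1000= -0.34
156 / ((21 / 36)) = 1872 / 7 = 267.43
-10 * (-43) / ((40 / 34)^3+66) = 1056295 / 166129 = 6.36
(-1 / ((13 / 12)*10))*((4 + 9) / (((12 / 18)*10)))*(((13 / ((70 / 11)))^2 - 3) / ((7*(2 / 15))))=-155223 / 686000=-0.23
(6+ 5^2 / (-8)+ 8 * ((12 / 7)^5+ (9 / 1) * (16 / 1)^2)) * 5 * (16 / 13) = 1918926770 / 16807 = 114174.26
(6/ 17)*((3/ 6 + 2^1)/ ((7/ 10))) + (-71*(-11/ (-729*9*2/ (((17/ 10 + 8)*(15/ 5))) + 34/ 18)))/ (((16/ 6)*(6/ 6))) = 227005959/ 373194472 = 0.61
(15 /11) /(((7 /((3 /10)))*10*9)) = 1 /1540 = 0.00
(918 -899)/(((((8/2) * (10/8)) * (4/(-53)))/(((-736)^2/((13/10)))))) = -272743936/13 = -20980302.77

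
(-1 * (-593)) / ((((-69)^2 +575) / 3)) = 1779 / 5336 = 0.33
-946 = -946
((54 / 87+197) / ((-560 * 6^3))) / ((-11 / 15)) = 521 / 233856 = 0.00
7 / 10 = 0.70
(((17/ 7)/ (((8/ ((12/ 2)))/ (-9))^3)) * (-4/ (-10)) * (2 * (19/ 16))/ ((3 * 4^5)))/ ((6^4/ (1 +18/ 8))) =-340119/ 587202560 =-0.00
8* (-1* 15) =-120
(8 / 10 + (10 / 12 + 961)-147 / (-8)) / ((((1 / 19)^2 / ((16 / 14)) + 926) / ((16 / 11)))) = 679956496 / 441258675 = 1.54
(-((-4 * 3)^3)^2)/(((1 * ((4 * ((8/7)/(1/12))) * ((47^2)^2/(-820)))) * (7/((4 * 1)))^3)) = 408084480/239104369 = 1.71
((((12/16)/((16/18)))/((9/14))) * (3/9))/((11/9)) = 63/176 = 0.36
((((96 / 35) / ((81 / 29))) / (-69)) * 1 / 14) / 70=-232 / 15975225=-0.00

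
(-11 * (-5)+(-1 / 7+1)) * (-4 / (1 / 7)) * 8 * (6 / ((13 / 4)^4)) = -19218432 / 28561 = -672.89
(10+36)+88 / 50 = 1194 / 25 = 47.76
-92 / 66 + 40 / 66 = -26 / 33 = -0.79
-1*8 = -8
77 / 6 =12.83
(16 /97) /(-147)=-16 /14259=-0.00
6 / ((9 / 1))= 2 / 3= 0.67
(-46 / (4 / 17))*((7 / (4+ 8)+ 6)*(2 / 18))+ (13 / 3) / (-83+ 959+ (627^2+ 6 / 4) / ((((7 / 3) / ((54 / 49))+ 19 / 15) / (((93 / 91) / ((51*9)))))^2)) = -11585818269598167611 / 81019887293596392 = -143.00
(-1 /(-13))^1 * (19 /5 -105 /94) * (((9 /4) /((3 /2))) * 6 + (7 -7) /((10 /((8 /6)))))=873 /470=1.86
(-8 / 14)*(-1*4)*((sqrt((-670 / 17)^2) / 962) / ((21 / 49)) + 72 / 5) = 28447312 / 858585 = 33.13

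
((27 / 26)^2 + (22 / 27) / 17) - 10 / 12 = 0.29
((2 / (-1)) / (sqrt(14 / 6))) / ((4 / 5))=-5 * sqrt(21) / 14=-1.64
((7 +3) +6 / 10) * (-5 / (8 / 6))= -159 / 4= -39.75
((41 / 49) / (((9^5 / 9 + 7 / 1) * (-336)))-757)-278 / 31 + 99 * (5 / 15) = -2457056013815 / 3352202112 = -732.97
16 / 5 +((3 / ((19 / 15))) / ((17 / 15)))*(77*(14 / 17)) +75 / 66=82660707 / 604010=136.85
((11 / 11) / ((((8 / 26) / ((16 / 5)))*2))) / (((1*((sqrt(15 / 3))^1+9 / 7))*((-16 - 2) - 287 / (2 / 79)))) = 819 / 4655345 - 637*sqrt(5) / 4655345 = -0.00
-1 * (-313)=313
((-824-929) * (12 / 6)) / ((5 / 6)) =-21036 / 5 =-4207.20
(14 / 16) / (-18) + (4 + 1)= 4.95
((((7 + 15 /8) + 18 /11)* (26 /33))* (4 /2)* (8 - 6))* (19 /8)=228475 /2904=78.68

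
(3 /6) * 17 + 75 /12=14.75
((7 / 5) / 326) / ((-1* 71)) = -7 / 115730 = -0.00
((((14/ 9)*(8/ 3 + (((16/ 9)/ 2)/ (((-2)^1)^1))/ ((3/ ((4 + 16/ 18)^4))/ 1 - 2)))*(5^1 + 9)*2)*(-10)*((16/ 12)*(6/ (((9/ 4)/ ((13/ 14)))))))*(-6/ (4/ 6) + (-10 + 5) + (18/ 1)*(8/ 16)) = 113235216640000/ 5450375061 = 20775.67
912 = 912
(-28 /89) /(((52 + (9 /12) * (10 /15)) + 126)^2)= -16 /1620423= -0.00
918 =918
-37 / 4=-9.25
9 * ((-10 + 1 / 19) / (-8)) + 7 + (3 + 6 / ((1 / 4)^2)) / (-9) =1093 / 152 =7.19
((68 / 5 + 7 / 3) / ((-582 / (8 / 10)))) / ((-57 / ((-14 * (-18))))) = 13384 / 138225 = 0.10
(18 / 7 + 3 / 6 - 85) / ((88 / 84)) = -3441 / 44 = -78.20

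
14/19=0.74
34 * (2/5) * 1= 68/5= 13.60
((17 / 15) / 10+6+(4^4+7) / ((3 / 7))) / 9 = 30989 / 450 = 68.86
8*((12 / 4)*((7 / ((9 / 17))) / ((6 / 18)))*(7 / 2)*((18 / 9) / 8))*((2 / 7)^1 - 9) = -7259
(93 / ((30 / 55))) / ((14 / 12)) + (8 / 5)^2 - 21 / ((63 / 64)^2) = 600221 / 4725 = 127.03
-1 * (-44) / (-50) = -22 / 25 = -0.88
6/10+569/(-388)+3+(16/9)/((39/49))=2973749/680940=4.37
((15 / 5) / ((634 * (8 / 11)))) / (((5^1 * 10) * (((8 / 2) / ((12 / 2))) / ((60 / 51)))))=0.00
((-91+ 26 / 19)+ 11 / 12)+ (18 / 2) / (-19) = -20335 / 228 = -89.19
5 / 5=1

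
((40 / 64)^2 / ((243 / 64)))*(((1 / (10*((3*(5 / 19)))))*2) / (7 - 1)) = 19 / 4374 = 0.00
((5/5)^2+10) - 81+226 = 156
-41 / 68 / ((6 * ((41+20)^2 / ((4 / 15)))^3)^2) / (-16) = 656 / 4625908149159841677197646515625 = 0.00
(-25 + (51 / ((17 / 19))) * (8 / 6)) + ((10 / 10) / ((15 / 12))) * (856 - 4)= 3663 / 5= 732.60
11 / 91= 0.12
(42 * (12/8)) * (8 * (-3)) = -1512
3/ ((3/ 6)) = 6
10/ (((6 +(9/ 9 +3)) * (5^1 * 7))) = 1/ 35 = 0.03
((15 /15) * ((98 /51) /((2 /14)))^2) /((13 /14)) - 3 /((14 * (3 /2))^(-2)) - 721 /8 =-1218.28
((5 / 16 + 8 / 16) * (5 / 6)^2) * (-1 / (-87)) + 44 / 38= 1108639 / 952128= 1.16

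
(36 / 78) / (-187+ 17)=-0.00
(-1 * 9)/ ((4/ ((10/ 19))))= -45/ 38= -1.18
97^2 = 9409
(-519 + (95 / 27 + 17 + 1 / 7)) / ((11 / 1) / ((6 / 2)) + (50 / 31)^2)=-90512746 / 1138473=-79.50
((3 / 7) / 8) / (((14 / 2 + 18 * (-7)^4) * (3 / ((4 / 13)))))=1 / 7866950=0.00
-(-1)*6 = 6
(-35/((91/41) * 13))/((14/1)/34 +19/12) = -41820/68783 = -0.61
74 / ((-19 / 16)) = -1184 / 19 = -62.32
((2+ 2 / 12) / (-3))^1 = -13 / 18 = -0.72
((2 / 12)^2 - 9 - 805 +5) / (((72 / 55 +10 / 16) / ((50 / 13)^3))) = -400441250000 / 16826823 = -23797.79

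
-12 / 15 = -4 / 5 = -0.80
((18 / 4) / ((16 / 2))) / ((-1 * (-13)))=9 / 208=0.04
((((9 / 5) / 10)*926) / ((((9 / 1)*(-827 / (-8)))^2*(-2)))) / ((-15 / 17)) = 251872 / 2308260375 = 0.00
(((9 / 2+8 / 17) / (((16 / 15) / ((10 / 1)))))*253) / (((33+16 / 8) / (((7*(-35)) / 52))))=-1726725 / 1088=-1587.06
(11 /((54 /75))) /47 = 275 /846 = 0.33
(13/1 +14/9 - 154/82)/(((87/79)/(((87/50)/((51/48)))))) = 2956496/156825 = 18.85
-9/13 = -0.69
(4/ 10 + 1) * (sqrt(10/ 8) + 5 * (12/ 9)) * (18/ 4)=63 * sqrt(5)/ 20 + 42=49.04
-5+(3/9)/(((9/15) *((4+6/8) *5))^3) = -2777831/555579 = -5.00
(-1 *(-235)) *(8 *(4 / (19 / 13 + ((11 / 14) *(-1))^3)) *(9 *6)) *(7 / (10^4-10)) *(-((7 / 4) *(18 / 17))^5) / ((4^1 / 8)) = -7764881735375856 / 609980506199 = -12729.72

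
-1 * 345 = -345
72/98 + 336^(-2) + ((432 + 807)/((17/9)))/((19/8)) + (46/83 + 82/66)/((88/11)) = 9226966999571/33292917504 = 277.15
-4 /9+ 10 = 86 /9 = 9.56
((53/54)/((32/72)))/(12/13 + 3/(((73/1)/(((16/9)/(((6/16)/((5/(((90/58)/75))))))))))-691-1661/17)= -0.00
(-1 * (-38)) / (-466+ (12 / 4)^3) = -38 / 439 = -0.09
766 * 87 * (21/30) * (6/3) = 466494/5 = 93298.80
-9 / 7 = -1.29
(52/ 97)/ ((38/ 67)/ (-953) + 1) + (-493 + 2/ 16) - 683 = -58201460411/ 49518888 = -1175.34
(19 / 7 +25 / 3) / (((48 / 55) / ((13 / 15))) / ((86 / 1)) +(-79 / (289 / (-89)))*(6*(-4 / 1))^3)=-51534769 / 1568861511651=-0.00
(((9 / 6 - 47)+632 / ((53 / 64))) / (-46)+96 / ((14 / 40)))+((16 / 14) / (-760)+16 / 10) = 120568149 / 463220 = 260.28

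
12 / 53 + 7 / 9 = 479 / 477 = 1.00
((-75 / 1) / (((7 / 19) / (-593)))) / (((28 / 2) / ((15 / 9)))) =1408375 / 98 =14371.17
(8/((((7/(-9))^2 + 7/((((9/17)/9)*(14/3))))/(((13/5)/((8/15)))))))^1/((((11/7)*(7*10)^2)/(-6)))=-9477/8140825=-0.00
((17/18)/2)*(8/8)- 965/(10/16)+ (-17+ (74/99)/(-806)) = -27671295/17732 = -1560.53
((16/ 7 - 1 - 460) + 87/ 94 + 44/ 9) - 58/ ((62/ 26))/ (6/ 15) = -94307233/ 183582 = -513.71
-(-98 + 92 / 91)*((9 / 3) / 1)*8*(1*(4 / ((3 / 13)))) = 282432 / 7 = 40347.43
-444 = -444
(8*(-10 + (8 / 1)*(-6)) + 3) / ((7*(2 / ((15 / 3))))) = -2305 / 14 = -164.64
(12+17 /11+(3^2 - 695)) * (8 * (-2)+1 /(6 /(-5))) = 11319.65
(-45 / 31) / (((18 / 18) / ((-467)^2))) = -9814005 / 31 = -316580.81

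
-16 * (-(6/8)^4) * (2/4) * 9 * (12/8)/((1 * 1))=2187/64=34.17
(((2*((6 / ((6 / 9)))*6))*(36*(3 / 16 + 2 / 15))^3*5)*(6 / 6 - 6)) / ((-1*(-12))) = -110937519 / 320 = -346679.75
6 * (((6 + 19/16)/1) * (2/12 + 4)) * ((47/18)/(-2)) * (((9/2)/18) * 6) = -135125/384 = -351.89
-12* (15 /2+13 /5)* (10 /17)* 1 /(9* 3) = -404 /153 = -2.64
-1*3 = -3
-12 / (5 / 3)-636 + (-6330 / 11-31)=-68731 / 55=-1249.65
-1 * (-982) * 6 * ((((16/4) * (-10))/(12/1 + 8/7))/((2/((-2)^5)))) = 6599040/23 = 286914.78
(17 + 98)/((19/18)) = 2070/19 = 108.95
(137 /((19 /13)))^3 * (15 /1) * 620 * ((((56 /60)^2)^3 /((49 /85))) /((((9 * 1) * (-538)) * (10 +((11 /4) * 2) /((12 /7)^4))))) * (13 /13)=-468462103639877681152 /2746973301640875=-170537.55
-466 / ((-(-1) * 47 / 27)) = -267.70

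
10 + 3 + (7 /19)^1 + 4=330 /19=17.37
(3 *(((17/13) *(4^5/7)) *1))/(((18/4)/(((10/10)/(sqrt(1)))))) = 34816/273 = 127.53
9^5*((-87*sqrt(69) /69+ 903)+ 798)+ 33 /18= 602654105 /6- 1712421*sqrt(69) /23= 99823897.04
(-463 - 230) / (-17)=693 / 17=40.76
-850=-850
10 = 10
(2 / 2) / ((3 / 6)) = 2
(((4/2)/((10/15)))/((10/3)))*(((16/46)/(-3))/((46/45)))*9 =-486/529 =-0.92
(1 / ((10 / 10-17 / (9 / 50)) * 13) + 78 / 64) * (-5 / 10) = -426099 / 699712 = -0.61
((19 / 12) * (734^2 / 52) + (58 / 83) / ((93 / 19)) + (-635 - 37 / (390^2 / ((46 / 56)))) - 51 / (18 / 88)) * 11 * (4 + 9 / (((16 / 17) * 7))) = 1124326859112020047 / 1227283948800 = 916109.81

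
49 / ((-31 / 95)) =-4655 / 31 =-150.16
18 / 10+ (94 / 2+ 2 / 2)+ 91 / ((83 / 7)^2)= 1737656 / 34445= 50.45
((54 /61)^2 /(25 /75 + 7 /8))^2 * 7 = 34284321792 /11644352281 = 2.94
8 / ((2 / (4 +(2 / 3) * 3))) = 24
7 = 7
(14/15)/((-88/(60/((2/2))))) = -7/11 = -0.64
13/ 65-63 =-314/ 5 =-62.80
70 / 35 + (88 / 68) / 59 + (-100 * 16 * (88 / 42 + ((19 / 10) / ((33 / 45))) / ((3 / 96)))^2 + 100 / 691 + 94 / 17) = -427567533808280626 / 36983068353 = -11561169.82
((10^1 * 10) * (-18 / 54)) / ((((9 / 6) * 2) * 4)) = -25 / 9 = -2.78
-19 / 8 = -2.38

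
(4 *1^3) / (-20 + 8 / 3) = -3 / 13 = -0.23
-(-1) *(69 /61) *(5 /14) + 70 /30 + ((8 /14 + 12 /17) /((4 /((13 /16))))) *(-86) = -1705201 /87108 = -19.58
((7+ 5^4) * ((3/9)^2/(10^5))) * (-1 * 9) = -0.01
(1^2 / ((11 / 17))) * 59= 1003 / 11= 91.18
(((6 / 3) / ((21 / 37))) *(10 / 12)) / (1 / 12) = 740 / 21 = 35.24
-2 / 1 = -2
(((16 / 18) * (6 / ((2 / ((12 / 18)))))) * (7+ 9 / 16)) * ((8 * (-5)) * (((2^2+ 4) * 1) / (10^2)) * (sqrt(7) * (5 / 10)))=-968 * sqrt(7) / 45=-56.91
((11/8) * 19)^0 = 1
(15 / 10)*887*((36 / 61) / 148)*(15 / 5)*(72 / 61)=2586492 / 137677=18.79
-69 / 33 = -23 / 11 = -2.09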